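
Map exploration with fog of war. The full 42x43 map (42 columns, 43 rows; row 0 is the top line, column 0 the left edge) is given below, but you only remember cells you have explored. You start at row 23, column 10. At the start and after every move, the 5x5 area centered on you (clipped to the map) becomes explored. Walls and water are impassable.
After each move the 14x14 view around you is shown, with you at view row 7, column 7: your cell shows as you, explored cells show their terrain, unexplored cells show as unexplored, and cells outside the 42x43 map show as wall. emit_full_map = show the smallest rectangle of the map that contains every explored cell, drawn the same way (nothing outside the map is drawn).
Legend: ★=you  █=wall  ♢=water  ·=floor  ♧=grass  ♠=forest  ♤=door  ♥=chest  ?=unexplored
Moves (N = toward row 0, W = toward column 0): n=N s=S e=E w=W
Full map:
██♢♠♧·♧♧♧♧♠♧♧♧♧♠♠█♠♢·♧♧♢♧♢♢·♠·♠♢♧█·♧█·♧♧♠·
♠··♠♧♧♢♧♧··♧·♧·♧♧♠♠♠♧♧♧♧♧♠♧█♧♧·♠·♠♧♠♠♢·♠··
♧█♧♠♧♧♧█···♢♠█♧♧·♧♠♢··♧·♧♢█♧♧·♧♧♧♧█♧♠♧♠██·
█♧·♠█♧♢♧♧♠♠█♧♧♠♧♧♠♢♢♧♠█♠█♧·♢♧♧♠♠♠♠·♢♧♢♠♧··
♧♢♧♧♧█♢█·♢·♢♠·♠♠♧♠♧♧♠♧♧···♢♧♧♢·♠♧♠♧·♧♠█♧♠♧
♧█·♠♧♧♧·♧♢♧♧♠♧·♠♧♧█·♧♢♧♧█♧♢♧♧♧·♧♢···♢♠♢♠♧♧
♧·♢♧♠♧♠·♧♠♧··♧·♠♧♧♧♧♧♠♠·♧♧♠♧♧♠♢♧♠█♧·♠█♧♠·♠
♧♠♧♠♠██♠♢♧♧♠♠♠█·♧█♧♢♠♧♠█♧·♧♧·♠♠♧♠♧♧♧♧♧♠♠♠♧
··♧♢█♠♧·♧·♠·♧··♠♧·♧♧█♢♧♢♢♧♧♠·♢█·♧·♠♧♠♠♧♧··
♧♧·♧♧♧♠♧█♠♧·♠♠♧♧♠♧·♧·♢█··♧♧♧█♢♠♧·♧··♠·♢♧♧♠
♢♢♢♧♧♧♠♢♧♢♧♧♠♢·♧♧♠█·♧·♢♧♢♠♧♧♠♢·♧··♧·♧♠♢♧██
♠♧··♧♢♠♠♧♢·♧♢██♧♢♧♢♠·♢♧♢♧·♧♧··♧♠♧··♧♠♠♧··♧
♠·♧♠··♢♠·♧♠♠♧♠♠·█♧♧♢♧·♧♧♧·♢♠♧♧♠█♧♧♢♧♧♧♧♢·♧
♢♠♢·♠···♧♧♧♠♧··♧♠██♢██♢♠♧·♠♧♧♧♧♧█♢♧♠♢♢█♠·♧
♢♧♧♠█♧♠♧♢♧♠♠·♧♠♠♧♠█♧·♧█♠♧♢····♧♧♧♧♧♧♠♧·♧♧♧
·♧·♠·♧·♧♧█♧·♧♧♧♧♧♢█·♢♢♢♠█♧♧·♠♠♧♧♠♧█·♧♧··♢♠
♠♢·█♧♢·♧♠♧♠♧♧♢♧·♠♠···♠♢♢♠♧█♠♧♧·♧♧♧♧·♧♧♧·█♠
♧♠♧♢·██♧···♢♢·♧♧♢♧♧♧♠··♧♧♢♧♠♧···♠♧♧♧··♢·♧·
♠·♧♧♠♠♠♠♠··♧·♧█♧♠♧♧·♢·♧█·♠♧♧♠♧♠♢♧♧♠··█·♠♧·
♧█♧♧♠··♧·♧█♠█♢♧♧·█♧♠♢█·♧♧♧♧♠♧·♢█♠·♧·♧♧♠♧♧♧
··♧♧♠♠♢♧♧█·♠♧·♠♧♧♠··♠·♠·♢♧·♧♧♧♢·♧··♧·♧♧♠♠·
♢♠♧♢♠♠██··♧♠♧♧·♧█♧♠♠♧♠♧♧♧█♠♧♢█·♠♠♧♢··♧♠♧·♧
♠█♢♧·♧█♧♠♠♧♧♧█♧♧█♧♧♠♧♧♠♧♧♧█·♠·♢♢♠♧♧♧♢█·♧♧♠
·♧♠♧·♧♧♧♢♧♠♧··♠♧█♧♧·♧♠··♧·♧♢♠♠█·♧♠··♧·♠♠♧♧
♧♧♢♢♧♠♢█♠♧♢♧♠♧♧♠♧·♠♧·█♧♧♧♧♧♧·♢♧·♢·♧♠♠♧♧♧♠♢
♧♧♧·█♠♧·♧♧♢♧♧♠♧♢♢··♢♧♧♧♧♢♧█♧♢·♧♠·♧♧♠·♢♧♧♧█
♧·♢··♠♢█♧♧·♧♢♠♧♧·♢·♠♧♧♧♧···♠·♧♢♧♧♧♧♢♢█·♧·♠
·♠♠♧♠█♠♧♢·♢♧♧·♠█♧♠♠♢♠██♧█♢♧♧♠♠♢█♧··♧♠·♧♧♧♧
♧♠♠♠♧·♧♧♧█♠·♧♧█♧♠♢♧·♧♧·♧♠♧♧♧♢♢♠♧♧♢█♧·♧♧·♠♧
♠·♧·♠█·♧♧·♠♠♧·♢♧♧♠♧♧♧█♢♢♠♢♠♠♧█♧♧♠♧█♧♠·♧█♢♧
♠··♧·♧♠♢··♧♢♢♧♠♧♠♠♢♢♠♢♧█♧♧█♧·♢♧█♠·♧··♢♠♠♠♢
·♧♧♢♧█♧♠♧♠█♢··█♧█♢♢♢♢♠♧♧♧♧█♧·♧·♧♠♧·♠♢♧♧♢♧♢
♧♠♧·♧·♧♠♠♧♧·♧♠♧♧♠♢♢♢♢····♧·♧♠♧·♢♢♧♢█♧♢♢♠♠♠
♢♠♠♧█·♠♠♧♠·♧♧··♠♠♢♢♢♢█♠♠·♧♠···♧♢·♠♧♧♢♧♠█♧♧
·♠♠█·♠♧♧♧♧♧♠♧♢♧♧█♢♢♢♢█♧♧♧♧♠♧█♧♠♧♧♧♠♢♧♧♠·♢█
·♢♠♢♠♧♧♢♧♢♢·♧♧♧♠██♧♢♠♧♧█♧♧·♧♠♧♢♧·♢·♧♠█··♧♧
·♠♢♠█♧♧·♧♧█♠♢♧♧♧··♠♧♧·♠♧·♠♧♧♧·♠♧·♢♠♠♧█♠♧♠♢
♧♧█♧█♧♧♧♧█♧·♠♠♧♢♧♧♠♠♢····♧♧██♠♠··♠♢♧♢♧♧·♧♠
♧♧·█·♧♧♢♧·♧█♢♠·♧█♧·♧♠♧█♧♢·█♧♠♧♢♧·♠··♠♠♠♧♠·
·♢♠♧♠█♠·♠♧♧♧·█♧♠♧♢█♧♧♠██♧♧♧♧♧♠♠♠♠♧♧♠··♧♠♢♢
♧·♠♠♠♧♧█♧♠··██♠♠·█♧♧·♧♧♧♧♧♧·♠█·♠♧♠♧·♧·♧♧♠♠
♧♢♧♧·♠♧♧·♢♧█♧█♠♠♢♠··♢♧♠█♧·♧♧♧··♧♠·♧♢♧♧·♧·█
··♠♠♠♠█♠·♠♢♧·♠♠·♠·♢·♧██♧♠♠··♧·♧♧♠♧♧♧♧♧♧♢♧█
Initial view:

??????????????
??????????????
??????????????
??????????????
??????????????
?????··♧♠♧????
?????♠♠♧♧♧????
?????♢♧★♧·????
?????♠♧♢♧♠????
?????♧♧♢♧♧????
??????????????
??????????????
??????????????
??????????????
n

??????????????
??????????????
??????????????
??????????????
??????????????
?????♧█·♠♧????
?????··♧♠♧????
?????♠♠★♧♧????
?????♢♧♠♧·????
?????♠♧♢♧♠????
?????♧♧♢♧♧????
??????????????
??????????????
??????????????

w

??????????????
??????????????
??????????????
??????????????
??????????????
?????♧♧█·♠♧???
?????█··♧♠♧???
?????♧♠★♧♧♧???
?????♧♢♧♠♧·???
?????█♠♧♢♧♠???
??????♧♧♢♧♧???
??????????????
??????????????
??????????????

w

??????????????
??????????????
??????????????
??????????????
??????????????
?????♢♧♧█·♠♧??
?????██··♧♠♧??
?????█♧★♠♧♧♧??
?????♧♧♢♧♠♧·??
?????♢█♠♧♢♧♠??
???????♧♧♢♧♧??
??????????????
??????????????
??????????????

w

??????????????
??????????????
??????????????
??????????????
??????????????
?????♠♢♧♧█·♠♧?
?????♠██··♧♠♧?
?????♧█★♠♠♧♧♧?
?????♧♧♧♢♧♠♧·?
?????♠♢█♠♧♢♧♠?
????????♧♧♢♧♧?
??????????????
??????????????
??????????????

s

??????????????
??????????????
??????????????
??????????????
?????♠♢♧♧█·♠♧?
?????♠██··♧♠♧?
?????♧█♧♠♠♧♧♧?
?????♧♧★♢♧♠♧·?
?????♠♢█♠♧♢♧♠?
?????♠♧·♧♧♢♧♧?
??????????????
??????????????
??????????????
??????????????

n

??????????????
??????????????
??????????????
??????????????
??????????????
?????♠♢♧♧█·♠♧?
?????♠██··♧♠♧?
?????♧█★♠♠♧♧♧?
?????♧♧♧♢♧♠♧·?
?????♠♢█♠♧♢♧♠?
?????♠♧·♧♧♢♧♧?
??????????????
??????????????
??????????????

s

??????????????
??????????????
??????????????
??????????????
?????♠♢♧♧█·♠♧?
?????♠██··♧♠♧?
?????♧█♧♠♠♧♧♧?
?????♧♧★♢♧♠♧·?
?????♠♢█♠♧♢♧♠?
?????♠♧·♧♧♢♧♧?
??????????????
??????????????
??????????????
??????????????

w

█?????????????
█?????????????
█?????????????
█?????????????
█?????♠♢♧♧█·♠♧
█????♠♠██··♧♠♧
█????·♧█♧♠♠♧♧♧
█????·♧★♧♢♧♠♧·
█????♧♠♢█♠♧♢♧♠
█????█♠♧·♧♧♢♧♧
█?????????????
█?????????????
█?????????????
█?????????????

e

??????????????
??????????????
??????????????
??????????????
?????♠♢♧♧█·♠♧?
????♠♠██··♧♠♧?
????·♧█♧♠♠♧♧♧?
????·♧♧★♢♧♠♧·?
????♧♠♢█♠♧♢♧♠?
????█♠♧·♧♧♢♧♧?
??????????????
??????????????
??????????????
??????????????

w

█?????????????
█?????????????
█?????????????
█?????????????
█?????♠♢♧♧█·♠♧
█????♠♠██··♧♠♧
█????·♧█♧♠♠♧♧♧
█????·♧★♧♢♧♠♧·
█????♧♠♢█♠♧♢♧♠
█????█♠♧·♧♧♢♧♧
█?????????????
█?????????????
█?????????????
█?????????????

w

██????????????
██????????????
██????????????
██????????????
██?????♠♢♧♧█·♠
██???♢♠♠██··♧♠
██???♧·♧█♧♠♠♧♧
██???♧·★♧♧♢♧♠♧
██???♢♧♠♢█♠♧♢♧
██???·█♠♧·♧♧♢♧
██????????????
██????????????
██????????????
██????????????

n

██????????????
██????????????
██????????????
██????????????
██????????????
██???♧♠♠♢♧♧█·♠
██???♢♠♠██··♧♠
██???♧·★█♧♠♠♧♧
██???♧·♧♧♧♢♧♠♧
██???♢♧♠♢█♠♧♢♧
██???·█♠♧·♧♧♢♧
██????????????
██????????????
██????????????

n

██????????????
██????????????
██????????????
██????????????
██????????????
██???♧♠··♧????
██???♧♠♠♢♧♧█·♠
██???♢♠★██··♧♠
██???♧·♧█♧♠♠♧♧
██???♧·♧♧♧♢♧♠♧
██???♢♧♠♢█♠♧♢♧
██???·█♠♧·♧♧♢♧
██????????????
██????????????

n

██????????????
██????????????
██????????????
██????????????
██????????????
██???♧♠♠♠♠????
██???♧♠··♧????
██???♧♠★♢♧♧█·♠
██???♢♠♠██··♧♠
██???♧·♧█♧♠♠♧♧
██???♧·♧♧♧♢♧♠♧
██???♢♧♠♢█♠♧♢♧
██???·█♠♧·♧♧♢♧
██????????????

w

███???????????
███???????????
███???????????
███???????????
███???????????
███??♧♧♠♠♠♠???
███??♧♧♠··♧???
███??♧♧★♠♢♧♧█·
███??♧♢♠♠██··♧
███??♢♧·♧█♧♠♠♧
███???♧·♧♧♧♢♧♠
███???♢♧♠♢█♠♧♢
███???·█♠♧·♧♧♢
███???????????

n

███???????????
███???????????
███???????????
███???????????
███???????????
███??♧♢·██????
███??♧♧♠♠♠♠???
███??♧♧★··♧???
███??♧♧♠♠♢♧♧█·
███??♧♢♠♠██··♧
███??♢♧·♧█♧♠♠♧
███???♧·♧♧♧♢♧♠
███???♢♧♠♢█♠♧♢
███???·█♠♧·♧♧♢

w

████??????????
████??????????
████??????????
████??????????
████??????????
████?♠♧♢·██???
████?·♧♧♠♠♠♠??
████?█♧★♠··♧??
████?·♧♧♠♠♢♧♧█
████?♠♧♢♠♠██··
████??♢♧·♧█♧♠♠
████???♧·♧♧♧♢♧
████???♢♧♠♢█♠♧
████???·█♠♧·♧♧

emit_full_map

♠♧♢·██??????
·♧♧♠♠♠♠?????
█♧★♠··♧?????
·♧♧♠♠♢♧♧█·♠♧
♠♧♢♠♠██··♧♠♧
?♢♧·♧█♧♠♠♧♧♧
??♧·♧♧♧♢♧♠♧·
??♢♧♠♢█♠♧♢♧♠
??·█♠♧·♧♧♢♧♧


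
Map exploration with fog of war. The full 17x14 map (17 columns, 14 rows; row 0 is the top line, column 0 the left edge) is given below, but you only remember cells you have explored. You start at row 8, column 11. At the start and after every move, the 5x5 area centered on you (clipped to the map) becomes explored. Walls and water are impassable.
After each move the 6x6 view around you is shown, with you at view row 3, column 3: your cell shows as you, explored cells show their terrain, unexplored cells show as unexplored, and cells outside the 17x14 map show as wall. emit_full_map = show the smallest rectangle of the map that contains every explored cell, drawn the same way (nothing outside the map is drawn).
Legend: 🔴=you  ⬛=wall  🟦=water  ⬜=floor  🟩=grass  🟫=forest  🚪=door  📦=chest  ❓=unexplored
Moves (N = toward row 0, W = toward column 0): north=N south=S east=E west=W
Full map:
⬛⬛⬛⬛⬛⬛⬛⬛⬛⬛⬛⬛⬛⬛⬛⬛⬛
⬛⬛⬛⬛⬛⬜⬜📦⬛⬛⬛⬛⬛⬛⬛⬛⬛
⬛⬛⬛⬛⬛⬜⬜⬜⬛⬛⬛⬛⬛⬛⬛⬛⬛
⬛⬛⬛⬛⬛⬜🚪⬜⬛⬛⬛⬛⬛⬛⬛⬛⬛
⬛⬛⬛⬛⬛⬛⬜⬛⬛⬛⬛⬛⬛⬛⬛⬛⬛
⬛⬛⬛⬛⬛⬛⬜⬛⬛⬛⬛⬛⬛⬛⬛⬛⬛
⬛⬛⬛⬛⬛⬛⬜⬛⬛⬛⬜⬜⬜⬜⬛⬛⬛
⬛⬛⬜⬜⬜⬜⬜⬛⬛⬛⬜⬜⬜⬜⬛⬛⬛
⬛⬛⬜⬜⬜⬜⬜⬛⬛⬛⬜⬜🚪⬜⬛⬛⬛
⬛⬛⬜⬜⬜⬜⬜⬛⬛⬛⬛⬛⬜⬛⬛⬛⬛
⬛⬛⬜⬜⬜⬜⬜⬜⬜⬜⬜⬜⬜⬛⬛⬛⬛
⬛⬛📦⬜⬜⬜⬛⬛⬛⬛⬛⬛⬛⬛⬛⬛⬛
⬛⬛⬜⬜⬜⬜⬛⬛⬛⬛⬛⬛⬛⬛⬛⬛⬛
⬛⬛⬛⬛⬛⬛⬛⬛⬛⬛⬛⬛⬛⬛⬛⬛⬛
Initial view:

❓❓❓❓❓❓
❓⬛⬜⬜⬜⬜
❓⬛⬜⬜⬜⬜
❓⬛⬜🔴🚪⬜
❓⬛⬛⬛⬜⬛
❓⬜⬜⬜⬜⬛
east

❓❓❓❓❓❓
⬛⬜⬜⬜⬜⬛
⬛⬜⬜⬜⬜⬛
⬛⬜⬜🔴⬜⬛
⬛⬛⬛⬜⬛⬛
⬜⬜⬜⬜⬛⬛

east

❓❓❓❓❓❓
⬜⬜⬜⬜⬛⬛
⬜⬜⬜⬜⬛⬛
⬜⬜🚪🔴⬛⬛
⬛⬛⬜⬛⬛⬛
⬜⬜⬜⬛⬛⬛

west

❓❓❓❓❓❓
⬛⬜⬜⬜⬜⬛
⬛⬜⬜⬜⬜⬛
⬛⬜⬜🔴⬜⬛
⬛⬛⬛⬜⬛⬛
⬜⬜⬜⬜⬛⬛

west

❓❓❓❓❓❓
❓⬛⬜⬜⬜⬜
❓⬛⬜⬜⬜⬜
❓⬛⬜🔴🚪⬜
❓⬛⬛⬛⬜⬛
❓⬜⬜⬜⬜⬛

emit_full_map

⬛⬜⬜⬜⬜⬛⬛
⬛⬜⬜⬜⬜⬛⬛
⬛⬜🔴🚪⬜⬛⬛
⬛⬛⬛⬜⬛⬛⬛
⬜⬜⬜⬜⬛⬛⬛

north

❓❓❓❓❓❓
❓⬛⬛⬛⬛⬛
❓⬛⬜⬜⬜⬜
❓⬛⬜🔴⬜⬜
❓⬛⬜⬜🚪⬜
❓⬛⬛⬛⬜⬛

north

❓❓❓❓❓❓
❓⬛⬛⬛⬛⬛
❓⬛⬛⬛⬛⬛
❓⬛⬜🔴⬜⬜
❓⬛⬜⬜⬜⬜
❓⬛⬜⬜🚪⬜

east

❓❓❓❓❓❓
⬛⬛⬛⬛⬛⬛
⬛⬛⬛⬛⬛⬛
⬛⬜⬜🔴⬜⬛
⬛⬜⬜⬜⬜⬛
⬛⬜⬜🚪⬜⬛

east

❓❓❓❓❓❓
⬛⬛⬛⬛⬛⬛
⬛⬛⬛⬛⬛⬛
⬜⬜⬜🔴⬛⬛
⬜⬜⬜⬜⬛⬛
⬜⬜🚪⬜⬛⬛

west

❓❓❓❓❓❓
⬛⬛⬛⬛⬛⬛
⬛⬛⬛⬛⬛⬛
⬛⬜⬜🔴⬜⬛
⬛⬜⬜⬜⬜⬛
⬛⬜⬜🚪⬜⬛

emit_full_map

⬛⬛⬛⬛⬛⬛⬛
⬛⬛⬛⬛⬛⬛⬛
⬛⬜⬜🔴⬜⬛⬛
⬛⬜⬜⬜⬜⬛⬛
⬛⬜⬜🚪⬜⬛⬛
⬛⬛⬛⬜⬛⬛⬛
⬜⬜⬜⬜⬛⬛⬛

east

❓❓❓❓❓❓
⬛⬛⬛⬛⬛⬛
⬛⬛⬛⬛⬛⬛
⬜⬜⬜🔴⬛⬛
⬜⬜⬜⬜⬛⬛
⬜⬜🚪⬜⬛⬛


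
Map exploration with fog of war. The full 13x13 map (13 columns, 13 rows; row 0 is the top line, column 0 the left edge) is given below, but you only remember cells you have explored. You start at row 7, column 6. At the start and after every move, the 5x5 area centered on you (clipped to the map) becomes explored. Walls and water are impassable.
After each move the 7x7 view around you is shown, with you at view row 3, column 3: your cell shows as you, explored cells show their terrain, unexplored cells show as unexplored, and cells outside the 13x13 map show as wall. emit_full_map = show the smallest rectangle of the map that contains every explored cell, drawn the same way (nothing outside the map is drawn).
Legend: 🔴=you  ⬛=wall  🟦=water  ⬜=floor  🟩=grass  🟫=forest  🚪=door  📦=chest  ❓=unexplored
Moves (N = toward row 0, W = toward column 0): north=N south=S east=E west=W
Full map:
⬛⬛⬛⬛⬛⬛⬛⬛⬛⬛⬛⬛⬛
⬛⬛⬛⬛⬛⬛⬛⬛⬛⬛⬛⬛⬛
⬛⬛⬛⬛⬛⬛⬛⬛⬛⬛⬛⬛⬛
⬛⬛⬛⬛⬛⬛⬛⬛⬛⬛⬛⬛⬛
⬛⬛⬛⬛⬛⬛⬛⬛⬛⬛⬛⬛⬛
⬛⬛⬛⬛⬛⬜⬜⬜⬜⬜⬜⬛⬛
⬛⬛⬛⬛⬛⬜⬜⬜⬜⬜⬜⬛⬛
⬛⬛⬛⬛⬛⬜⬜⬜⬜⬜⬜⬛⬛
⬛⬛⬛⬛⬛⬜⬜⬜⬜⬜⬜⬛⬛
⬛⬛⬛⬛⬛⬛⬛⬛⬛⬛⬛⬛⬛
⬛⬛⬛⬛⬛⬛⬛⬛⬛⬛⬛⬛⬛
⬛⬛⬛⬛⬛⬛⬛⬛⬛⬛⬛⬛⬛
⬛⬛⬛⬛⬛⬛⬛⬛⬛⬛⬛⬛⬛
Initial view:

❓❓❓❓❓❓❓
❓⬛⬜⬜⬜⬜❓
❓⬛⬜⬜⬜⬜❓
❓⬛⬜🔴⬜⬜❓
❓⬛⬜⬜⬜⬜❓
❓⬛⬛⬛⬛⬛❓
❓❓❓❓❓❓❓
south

❓⬛⬜⬜⬜⬜❓
❓⬛⬜⬜⬜⬜❓
❓⬛⬜⬜⬜⬜❓
❓⬛⬜🔴⬜⬜❓
❓⬛⬛⬛⬛⬛❓
❓⬛⬛⬛⬛⬛❓
❓❓❓❓❓❓❓

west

❓❓⬛⬜⬜⬜⬜
❓⬛⬛⬜⬜⬜⬜
❓⬛⬛⬜⬜⬜⬜
❓⬛⬛🔴⬜⬜⬜
❓⬛⬛⬛⬛⬛⬛
❓⬛⬛⬛⬛⬛⬛
❓❓❓❓❓❓❓

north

❓❓❓❓❓❓❓
❓⬛⬛⬜⬜⬜⬜
❓⬛⬛⬜⬜⬜⬜
❓⬛⬛🔴⬜⬜⬜
❓⬛⬛⬜⬜⬜⬜
❓⬛⬛⬛⬛⬛⬛
❓⬛⬛⬛⬛⬛⬛

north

❓❓❓❓❓❓❓
❓⬛⬛⬛⬛⬛❓
❓⬛⬛⬜⬜⬜⬜
❓⬛⬛🔴⬜⬜⬜
❓⬛⬛⬜⬜⬜⬜
❓⬛⬛⬜⬜⬜⬜
❓⬛⬛⬛⬛⬛⬛

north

❓❓❓❓❓❓❓
❓⬛⬛⬛⬛⬛❓
❓⬛⬛⬛⬛⬛❓
❓⬛⬛🔴⬜⬜⬜
❓⬛⬛⬜⬜⬜⬜
❓⬛⬛⬜⬜⬜⬜
❓⬛⬛⬜⬜⬜⬜

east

❓❓❓❓❓❓❓
⬛⬛⬛⬛⬛⬛❓
⬛⬛⬛⬛⬛⬛❓
⬛⬛⬜🔴⬜⬜❓
⬛⬛⬜⬜⬜⬜❓
⬛⬛⬜⬜⬜⬜❓
⬛⬛⬜⬜⬜⬜❓

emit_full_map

⬛⬛⬛⬛⬛⬛
⬛⬛⬛⬛⬛⬛
⬛⬛⬜🔴⬜⬜
⬛⬛⬜⬜⬜⬜
⬛⬛⬜⬜⬜⬜
⬛⬛⬜⬜⬜⬜
⬛⬛⬛⬛⬛⬛
⬛⬛⬛⬛⬛⬛

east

❓❓❓❓❓❓❓
⬛⬛⬛⬛⬛⬛❓
⬛⬛⬛⬛⬛⬛❓
⬛⬜⬜🔴⬜⬜❓
⬛⬜⬜⬜⬜⬜❓
⬛⬜⬜⬜⬜⬜❓
⬛⬜⬜⬜⬜❓❓

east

❓❓❓❓❓❓❓
⬛⬛⬛⬛⬛⬛❓
⬛⬛⬛⬛⬛⬛❓
⬜⬜⬜🔴⬜⬜❓
⬜⬜⬜⬜⬜⬜❓
⬜⬜⬜⬜⬜⬜❓
⬜⬜⬜⬜❓❓❓

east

❓❓❓❓❓❓❓
⬛⬛⬛⬛⬛⬛❓
⬛⬛⬛⬛⬛⬛❓
⬜⬜⬜🔴⬜⬛❓
⬜⬜⬜⬜⬜⬛❓
⬜⬜⬜⬜⬜⬛❓
⬜⬜⬜❓❓❓❓

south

⬛⬛⬛⬛⬛⬛❓
⬛⬛⬛⬛⬛⬛❓
⬜⬜⬜⬜⬜⬛❓
⬜⬜⬜🔴⬜⬛❓
⬜⬜⬜⬜⬜⬛❓
⬜⬜⬜⬜⬜⬛❓
⬛⬛⬛❓❓❓❓

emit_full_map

⬛⬛⬛⬛⬛⬛⬛⬛⬛
⬛⬛⬛⬛⬛⬛⬛⬛⬛
⬛⬛⬜⬜⬜⬜⬜⬜⬛
⬛⬛⬜⬜⬜⬜🔴⬜⬛
⬛⬛⬜⬜⬜⬜⬜⬜⬛
⬛⬛⬜⬜⬜⬜⬜⬜⬛
⬛⬛⬛⬛⬛⬛❓❓❓
⬛⬛⬛⬛⬛⬛❓❓❓


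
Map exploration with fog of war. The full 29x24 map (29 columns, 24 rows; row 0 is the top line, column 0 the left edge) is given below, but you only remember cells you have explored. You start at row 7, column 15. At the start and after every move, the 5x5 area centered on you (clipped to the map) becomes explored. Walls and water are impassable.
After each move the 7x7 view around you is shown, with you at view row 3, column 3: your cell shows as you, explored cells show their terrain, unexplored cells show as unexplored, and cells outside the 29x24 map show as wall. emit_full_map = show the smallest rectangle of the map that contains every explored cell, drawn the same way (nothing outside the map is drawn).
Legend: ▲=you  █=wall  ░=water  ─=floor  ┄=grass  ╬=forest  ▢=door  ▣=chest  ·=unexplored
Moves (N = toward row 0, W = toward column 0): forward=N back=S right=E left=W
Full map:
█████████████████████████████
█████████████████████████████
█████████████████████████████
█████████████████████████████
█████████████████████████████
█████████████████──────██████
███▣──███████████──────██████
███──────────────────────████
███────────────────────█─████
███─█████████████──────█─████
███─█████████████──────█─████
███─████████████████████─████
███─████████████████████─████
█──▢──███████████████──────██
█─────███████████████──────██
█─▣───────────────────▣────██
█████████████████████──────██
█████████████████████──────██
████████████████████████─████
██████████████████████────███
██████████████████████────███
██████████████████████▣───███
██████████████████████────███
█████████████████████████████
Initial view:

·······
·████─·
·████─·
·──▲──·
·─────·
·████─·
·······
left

·······
·█████─
·█████─
·──▲───
·──────
·█████─
·······

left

·······
·██████
·██████
·──▲───
·──────
·██████
·······

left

·······
·██████
·██████
·──▲───
·──────
·██████
·······

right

·······
███████
███████
───▲───
───────
███████
·······

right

·······
██████─
██████─
───▲───
───────
██████─
·······

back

██████─
██████─
───────
───▲───
██████─
·█████·
·······

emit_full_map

███████─
███████─
────────
────▲───
███████─
··█████·

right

█████─·
█████─·
──────·
───▲──·
█████─·
█████─·
·······

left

██████─
██████─
───────
───▲───
██████─
·█████─
·······

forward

·······
██████─
██████─
───▲───
───────
██████─
·█████─

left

·······
███████
███████
───▲───
───────
███████
··█████

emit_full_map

███████─
███████─
───▲────
────────
███████─
··█████─

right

·······
██████─
██████─
───▲───
───────
██████─
·█████─

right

·······
█████─·
█████─·
───▲──·
──────·
█████─·
█████─·


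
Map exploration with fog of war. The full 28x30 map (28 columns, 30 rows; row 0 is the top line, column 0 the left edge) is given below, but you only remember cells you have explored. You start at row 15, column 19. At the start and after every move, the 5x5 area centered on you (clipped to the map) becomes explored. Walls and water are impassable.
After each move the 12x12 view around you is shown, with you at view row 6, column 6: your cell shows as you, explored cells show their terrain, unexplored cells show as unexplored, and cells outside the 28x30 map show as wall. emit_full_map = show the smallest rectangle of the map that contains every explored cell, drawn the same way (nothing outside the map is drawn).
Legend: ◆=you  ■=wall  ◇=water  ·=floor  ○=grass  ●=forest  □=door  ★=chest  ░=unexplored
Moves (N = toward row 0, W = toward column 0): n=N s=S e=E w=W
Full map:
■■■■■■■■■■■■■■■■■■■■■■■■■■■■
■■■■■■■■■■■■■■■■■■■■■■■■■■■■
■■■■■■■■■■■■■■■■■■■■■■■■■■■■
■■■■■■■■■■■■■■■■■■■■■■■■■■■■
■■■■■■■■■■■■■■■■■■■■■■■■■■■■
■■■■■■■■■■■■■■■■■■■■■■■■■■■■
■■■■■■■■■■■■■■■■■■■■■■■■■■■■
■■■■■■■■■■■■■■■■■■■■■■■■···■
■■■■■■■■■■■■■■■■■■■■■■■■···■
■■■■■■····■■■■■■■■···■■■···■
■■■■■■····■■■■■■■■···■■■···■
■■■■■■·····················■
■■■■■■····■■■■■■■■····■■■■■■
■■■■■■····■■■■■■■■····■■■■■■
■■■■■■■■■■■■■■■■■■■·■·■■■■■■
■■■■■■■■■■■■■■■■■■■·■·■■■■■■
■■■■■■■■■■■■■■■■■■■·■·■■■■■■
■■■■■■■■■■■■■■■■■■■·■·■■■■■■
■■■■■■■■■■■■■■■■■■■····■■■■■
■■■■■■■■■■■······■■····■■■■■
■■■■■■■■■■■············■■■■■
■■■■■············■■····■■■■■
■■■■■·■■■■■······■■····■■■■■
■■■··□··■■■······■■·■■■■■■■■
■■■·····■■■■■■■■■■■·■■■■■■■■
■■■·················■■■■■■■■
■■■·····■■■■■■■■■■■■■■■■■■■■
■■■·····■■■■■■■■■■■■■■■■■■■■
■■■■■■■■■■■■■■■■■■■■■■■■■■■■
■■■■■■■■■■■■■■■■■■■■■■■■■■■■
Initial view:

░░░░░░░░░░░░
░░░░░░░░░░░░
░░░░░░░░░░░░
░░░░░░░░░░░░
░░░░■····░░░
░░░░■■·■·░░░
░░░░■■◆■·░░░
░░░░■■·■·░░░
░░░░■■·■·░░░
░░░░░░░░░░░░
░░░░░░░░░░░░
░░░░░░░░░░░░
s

░░░░░░░░░░░░
░░░░░░░░░░░░
░░░░░░░░░░░░
░░░░■····░░░
░░░░■■·■·░░░
░░░░■■·■·░░░
░░░░■■◆■·░░░
░░░░■■·■·░░░
░░░░■■···░░░
░░░░░░░░░░░░
░░░░░░░░░░░░
░░░░░░░░░░░░

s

░░░░░░░░░░░░
░░░░░░░░░░░░
░░░░■····░░░
░░░░■■·■·░░░
░░░░■■·■·░░░
░░░░■■·■·░░░
░░░░■■◆■·░░░
░░░░■■···░░░
░░░░■■···░░░
░░░░░░░░░░░░
░░░░░░░░░░░░
░░░░░░░░░░░░

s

░░░░░░░░░░░░
░░░░■····░░░
░░░░■■·■·░░░
░░░░■■·■·░░░
░░░░■■·■·░░░
░░░░■■·■·░░░
░░░░■■◆··░░░
░░░░■■···░░░
░░░░·····░░░
░░░░░░░░░░░░
░░░░░░░░░░░░
░░░░░░░░░░░░

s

░░░░■····░░░
░░░░■■·■·░░░
░░░░■■·■·░░░
░░░░■■·■·░░░
░░░░■■·■·░░░
░░░░■■···░░░
░░░░■■◆··░░░
░░░░·····░░░
░░░░■■···░░░
░░░░░░░░░░░░
░░░░░░░░░░░░
░░░░░░░░░░░░

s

░░░░■■·■·░░░
░░░░■■·■·░░░
░░░░■■·■·░░░
░░░░■■·■·░░░
░░░░■■···░░░
░░░░■■···░░░
░░░░··◆··░░░
░░░░■■···░░░
░░░░■■···░░░
░░░░░░░░░░░░
░░░░░░░░░░░░
░░░░░░░░░░░░

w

░░░░░■■·■·░░
░░░░░■■·■·░░
░░░░░■■·■·░░
░░░░░■■·■·░░
░░░░■■■···░░
░░░░·■■···░░
░░░░··◆···░░
░░░░·■■···░░
░░░░·■■···░░
░░░░░░░░░░░░
░░░░░░░░░░░░
░░░░░░░░░░░░

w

░░░░░░■■·■·░
░░░░░░■■·■·░
░░░░░░■■·■·░
░░░░░░■■·■·░
░░░░■■■■···░
░░░░··■■···░
░░░░··◆····░
░░░░··■■···░
░░░░··■■···░
░░░░░░░░░░░░
░░░░░░░░░░░░
░░░░░░░░░░░░

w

░░░░░░░■■·■·
░░░░░░░■■·■·
░░░░░░░■■·■·
░░░░░░░■■·■·
░░░░■■■■■···
░░░░···■■···
░░░░··◆·····
░░░░···■■···
░░░░···■■···
░░░░░░░░░░░░
░░░░░░░░░░░░
░░░░░░░░░░░░

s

░░░░░░░■■·■·
░░░░░░░■■·■·
░░░░░░░■■·■·
░░░░■■■■■···
░░░░···■■···
░░░░········
░░░░··◆■■···
░░░░···■■···
░░░░···■■░░░
░░░░░░░░░░░░
░░░░░░░░░░░░
░░░░░░░░░░░░

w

░░░░░░░░■■·■
░░░░░░░░■■·■
░░░░░░░░■■·■
░░░░░■■■■■··
░░░░····■■··
░░░░········
░░░░··◆·■■··
░░░░····■■··
░░░░····■■░░
░░░░░░░░░░░░
░░░░░░░░░░░░
░░░░░░░░░░░░

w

░░░░░░░░░■■·
░░░░░░░░░■■·
░░░░░░░░░■■·
░░░░░░■■■■■·
░░░░·····■■·
░░░░········
░░░░··◆··■■·
░░░░·····■■·
░░░░·····■■░
░░░░░░░░░░░░
░░░░░░░░░░░░
░░░░░░░░░░░░

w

░░░░░░░░░░■■
░░░░░░░░░░■■
░░░░░░░░░░■■
░░░░░░░■■■■■
░░░░······■■
░░░░········
░░░░··◆···■■
░░░░······■■
░░░░······■■
░░░░░░░░░░░░
░░░░░░░░░░░░
░░░░░░░░░░░░

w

░░░░░░░░░░░■
░░░░░░░░░░░■
░░░░░░░░░░░■
░░░░░░░░■■■■
░░░░■······■
░░░░■·······
░░░░··◆····■
░░░░■······■
░░░░■······■
░░░░░░░░░░░░
░░░░░░░░░░░░
░░░░░░░░░░░░

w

░░░░░░░░░░░░
░░░░░░░░░░░░
░░░░░░░░░░░░
░░░░░░░░░■■■
░░░░■■······
░░░░■■······
░░░░··◆·····
░░░░■■······
░░░░■■······
░░░░░░░░░░░░
░░░░░░░░░░░░
░░░░░░░░░░░░

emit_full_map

░░░░░░░░■····
░░░░░░░░■■·■·
░░░░░░░░■■·■·
░░░░░░░░■■·■·
░░░░░░░░■■·■·
░░░░░■■■■■···
■■······■■···
■■···········
··◆·····■■···
■■······■■···
■■······■■░░░

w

░░░░░░░░░░░░
░░░░░░░░░░░░
░░░░░░░░░░░░
░░░░░░░░░░■■
░░░░■■■·····
░░░░■■■·····
░░░░··◆·····
░░░░■■■·····
░░░░■■■·····
░░░░░░░░░░░░
░░░░░░░░░░░░
░░░░░░░░░░░░

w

░░░░░░░░░░░░
░░░░░░░░░░░░
░░░░░░░░░░░░
░░░░░░░░░░░■
░░░░■■■■····
░░░░■■■■····
░░░░··◆·····
░░░░■■■■····
░░░░·■■■····
░░░░░░░░░░░░
░░░░░░░░░░░░
░░░░░░░░░░░░

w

░░░░░░░░░░░░
░░░░░░░░░░░░
░░░░░░░░░░░░
░░░░░░░░░░░░
░░░░■■■■■···
░░░░■■■■■···
░░░░··◆·····
░░░░■■■■■···
░░░░··■■■···
░░░░░░░░░░░░
░░░░░░░░░░░░
░░░░░░░░░░░░

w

░░░░░░░░░░░░
░░░░░░░░░░░░
░░░░░░░░░░░░
░░░░░░░░░░░░
░░░░■■■■■■··
░░░░■■■■■■··
░░░░··◆·····
░░░░·■■■■■··
░░░░□··■■■··
░░░░░░░░░░░░
░░░░░░░░░░░░
░░░░░░░░░░░░

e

░░░░░░░░░░░░
░░░░░░░░░░░░
░░░░░░░░░░░░
░░░░░░░░░░░░
░░░■■■■■■···
░░░■■■■■■···
░░░···◆·····
░░░·■■■■■···
░░░□··■■■···
░░░░░░░░░░░░
░░░░░░░░░░░░
░░░░░░░░░░░░

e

░░░░░░░░░░░░
░░░░░░░░░░░░
░░░░░░░░░░░░
░░░░░░░░░░░■
░░■■■■■■····
░░■■■■■■····
░░····◆·····
░░·■■■■■····
░░□··■■■····
░░░░░░░░░░░░
░░░░░░░░░░░░
░░░░░░░░░░░░

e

░░░░░░░░░░░░
░░░░░░░░░░░░
░░░░░░░░░░░░
░░░░░░░░░░■■
░■■■■■■·····
░■■■■■■·····
░·····◆·····
░·■■■■■·····
░□··■■■·····
░░░░░░░░░░░░
░░░░░░░░░░░░
░░░░░░░░░░░░

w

░░░░░░░░░░░░
░░░░░░░░░░░░
░░░░░░░░░░░░
░░░░░░░░░░░■
░░■■■■■■····
░░■■■■■■····
░░····◆·····
░░·■■■■■····
░░□··■■■····
░░░░░░░░░░░░
░░░░░░░░░░░░
░░░░░░░░░░░░

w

░░░░░░░░░░░░
░░░░░░░░░░░░
░░░░░░░░░░░░
░░░░░░░░░░░░
░░░■■■■■■···
░░░■■■■■■···
░░░···◆·····
░░░·■■■■■···
░░░□··■■■···
░░░░░░░░░░░░
░░░░░░░░░░░░
░░░░░░░░░░░░

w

░░░░░░░░░░░░
░░░░░░░░░░░░
░░░░░░░░░░░░
░░░░░░░░░░░░
░░░░■■■■■■··
░░░░■■■■■■··
░░░░··◆·····
░░░░·■■■■■··
░░░░□··■■■··
░░░░░░░░░░░░
░░░░░░░░░░░░
░░░░░░░░░░░░

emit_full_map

░░░░░░░░░░░░■····
░░░░░░░░░░░░■■·■·
░░░░░░░░░░░░■■·■·
░░░░░░░░░░░░■■·■·
░░░░░░░░░░░░■■·■·
░░░░░░░░░■■■■■···
■■■■■■······■■···
■■■■■■···········
··◆·········■■···
·■■■■■······■■···
□··■■■······■■░░░

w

░░░░░░░░░░░░
░░░░░░░░░░░░
░░░░░░░░░░░░
░░░░░░░░░░░░
░░░░■■■■■■■·
░░░░■■■■■■■·
░░░░■·◆·····
░░░░■·■■■■■·
░░░░·□··■■■·
░░░░░░░░░░░░
░░░░░░░░░░░░
░░░░░░░░░░░░

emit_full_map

░░░░░░░░░░░░░■····
░░░░░░░░░░░░░■■·■·
░░░░░░░░░░░░░■■·■·
░░░░░░░░░░░░░■■·■·
░░░░░░░░░░░░░■■·■·
░░░░░░░░░░■■■■■···
■■■■■■■······■■···
■■■■■■■···········
■·◆··········■■···
■·■■■■■······■■···
·□··■■■······■■░░░


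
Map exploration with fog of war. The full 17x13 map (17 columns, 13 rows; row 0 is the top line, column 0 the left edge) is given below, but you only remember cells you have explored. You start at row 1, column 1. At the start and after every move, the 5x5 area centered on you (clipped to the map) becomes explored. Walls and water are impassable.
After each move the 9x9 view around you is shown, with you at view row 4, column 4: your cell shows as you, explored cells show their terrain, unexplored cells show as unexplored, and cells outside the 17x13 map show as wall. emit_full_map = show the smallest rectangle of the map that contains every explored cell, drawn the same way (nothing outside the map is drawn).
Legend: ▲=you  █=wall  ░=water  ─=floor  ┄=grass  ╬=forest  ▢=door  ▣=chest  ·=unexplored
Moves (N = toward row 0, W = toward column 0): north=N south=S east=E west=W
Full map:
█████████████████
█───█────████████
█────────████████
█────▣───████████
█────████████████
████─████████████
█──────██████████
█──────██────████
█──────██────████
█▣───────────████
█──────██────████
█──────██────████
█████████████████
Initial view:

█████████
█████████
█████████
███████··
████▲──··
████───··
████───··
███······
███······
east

█████████
█████████
█████████
███████··
███─▲─█··
███────··
███────··
██·······
██·······

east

█████████
█████████
█████████
███████··
██──▲█─··
██─────··
██────▣··
█········
█········

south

█████████
█████████
███████··
██───█─··
██──▲──··
██────▣··
█·────█··
█········
█········

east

█████████
█████████
███████··
█───█──··
█───▲──··
█────▣─··
·────██··
·········
·········

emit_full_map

███████
█───█──
█───▲──
█────▣─
·────██

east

█████████
█████████
███████··
───█───··
────▲──··
────▣──··
────███··
·········
·········

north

█████████
█████████
█████████
███████··
───█▲──··
───────··
────▣──··
────███··
·········

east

█████████
█████████
█████████
███████··
──█─▲──··
───────··
───▣───··
───███···
·········

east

█████████
█████████
█████████
███████··
─█──▲─█··
──────█··
──▣───█··
──███····
·········

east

█████████
█████████
█████████
███████··
█───▲██··
─────██··
─▣───██··
─███·····
·········

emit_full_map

███████████
█───█───▲██
█────────██
█────▣───██
·────███···
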